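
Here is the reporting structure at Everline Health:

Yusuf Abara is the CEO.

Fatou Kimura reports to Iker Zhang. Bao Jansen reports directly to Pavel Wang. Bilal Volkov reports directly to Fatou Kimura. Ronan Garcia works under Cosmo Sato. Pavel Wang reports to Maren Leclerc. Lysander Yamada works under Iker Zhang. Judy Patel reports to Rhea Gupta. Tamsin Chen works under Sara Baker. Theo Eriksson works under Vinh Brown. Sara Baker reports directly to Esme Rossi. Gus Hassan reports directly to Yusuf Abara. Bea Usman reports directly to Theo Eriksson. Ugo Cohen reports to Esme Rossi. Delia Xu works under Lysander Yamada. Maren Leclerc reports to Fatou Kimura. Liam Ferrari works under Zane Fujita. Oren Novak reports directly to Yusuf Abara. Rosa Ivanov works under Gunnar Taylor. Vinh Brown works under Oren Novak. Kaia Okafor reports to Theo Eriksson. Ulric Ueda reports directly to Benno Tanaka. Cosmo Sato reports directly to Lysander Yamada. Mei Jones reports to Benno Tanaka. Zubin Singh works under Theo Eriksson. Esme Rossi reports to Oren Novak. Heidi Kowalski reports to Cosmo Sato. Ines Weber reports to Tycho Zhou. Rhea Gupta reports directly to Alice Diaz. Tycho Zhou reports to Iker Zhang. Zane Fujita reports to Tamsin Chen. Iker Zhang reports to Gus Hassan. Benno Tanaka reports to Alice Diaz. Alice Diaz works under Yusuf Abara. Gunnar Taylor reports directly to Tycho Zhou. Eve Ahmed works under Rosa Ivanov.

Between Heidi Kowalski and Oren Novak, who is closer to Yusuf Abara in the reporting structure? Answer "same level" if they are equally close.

Heidi Kowalski is 5 levels below Yusuf Abara; Oren Novak is 1. Oren Novak is higher.

Oren Novak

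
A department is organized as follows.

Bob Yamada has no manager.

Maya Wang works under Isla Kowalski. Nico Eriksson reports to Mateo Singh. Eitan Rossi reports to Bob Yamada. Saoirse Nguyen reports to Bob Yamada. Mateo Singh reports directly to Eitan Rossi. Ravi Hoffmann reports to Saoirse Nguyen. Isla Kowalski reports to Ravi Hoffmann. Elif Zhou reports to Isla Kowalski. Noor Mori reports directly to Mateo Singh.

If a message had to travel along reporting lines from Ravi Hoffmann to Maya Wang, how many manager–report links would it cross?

Maya Wang is in Ravi Hoffmann's organization: the chain from Maya Wang up to Ravi Hoffmann is Maya Wang → Isla Kowalski → Ravi Hoffmann, which is 2 links.

2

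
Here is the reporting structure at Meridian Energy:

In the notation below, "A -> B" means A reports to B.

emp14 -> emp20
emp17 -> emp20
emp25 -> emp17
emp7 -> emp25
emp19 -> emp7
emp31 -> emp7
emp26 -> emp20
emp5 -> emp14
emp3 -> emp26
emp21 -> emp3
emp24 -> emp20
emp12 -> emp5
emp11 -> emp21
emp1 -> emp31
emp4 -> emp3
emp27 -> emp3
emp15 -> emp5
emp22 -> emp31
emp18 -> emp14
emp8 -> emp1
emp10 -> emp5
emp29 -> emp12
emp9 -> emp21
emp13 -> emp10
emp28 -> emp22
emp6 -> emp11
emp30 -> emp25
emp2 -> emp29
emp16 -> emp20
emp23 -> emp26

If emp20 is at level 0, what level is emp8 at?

Chain from emp8 up to emp20: emp8 → emp1 → emp31 → emp7 → emp25 → emp17 → emp20. That is 6 steps up, so emp8 is 6 levels below emp20.

6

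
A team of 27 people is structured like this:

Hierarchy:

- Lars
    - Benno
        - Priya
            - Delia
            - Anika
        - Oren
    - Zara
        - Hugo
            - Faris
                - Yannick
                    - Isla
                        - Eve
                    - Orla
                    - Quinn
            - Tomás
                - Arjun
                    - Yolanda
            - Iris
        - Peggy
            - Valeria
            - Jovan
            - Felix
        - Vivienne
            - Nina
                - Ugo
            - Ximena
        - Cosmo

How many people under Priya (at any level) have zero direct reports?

The people in Priya's organization with no one reporting to them are Anika, Delia. That is 2.

2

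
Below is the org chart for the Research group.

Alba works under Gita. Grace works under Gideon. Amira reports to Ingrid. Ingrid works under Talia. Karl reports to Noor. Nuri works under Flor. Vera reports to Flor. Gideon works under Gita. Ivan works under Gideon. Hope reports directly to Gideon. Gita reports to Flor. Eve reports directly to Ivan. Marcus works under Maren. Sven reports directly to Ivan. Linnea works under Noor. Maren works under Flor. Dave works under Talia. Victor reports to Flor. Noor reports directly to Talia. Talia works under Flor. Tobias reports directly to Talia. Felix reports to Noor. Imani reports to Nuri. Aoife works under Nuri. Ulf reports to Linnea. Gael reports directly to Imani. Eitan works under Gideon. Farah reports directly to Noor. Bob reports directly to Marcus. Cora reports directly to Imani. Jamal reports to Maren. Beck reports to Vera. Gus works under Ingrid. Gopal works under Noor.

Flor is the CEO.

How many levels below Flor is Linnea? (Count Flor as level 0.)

3

Chain from Linnea up to Flor: Linnea → Noor → Talia → Flor. That is 3 steps up, so Linnea is 3 levels below Flor.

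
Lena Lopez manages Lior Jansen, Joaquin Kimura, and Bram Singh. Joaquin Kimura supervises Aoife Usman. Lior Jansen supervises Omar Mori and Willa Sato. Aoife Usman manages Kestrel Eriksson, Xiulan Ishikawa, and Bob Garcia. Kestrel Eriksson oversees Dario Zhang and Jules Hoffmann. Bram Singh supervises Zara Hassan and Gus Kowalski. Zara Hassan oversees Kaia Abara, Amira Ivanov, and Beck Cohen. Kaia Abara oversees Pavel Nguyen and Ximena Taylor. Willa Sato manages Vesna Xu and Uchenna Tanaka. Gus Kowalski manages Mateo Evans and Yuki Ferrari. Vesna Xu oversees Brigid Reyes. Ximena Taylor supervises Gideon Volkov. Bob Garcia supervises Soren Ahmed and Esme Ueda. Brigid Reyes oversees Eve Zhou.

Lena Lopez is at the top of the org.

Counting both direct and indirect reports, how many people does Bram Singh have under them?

Bram Singh directly manages Zara Hassan, Gus Kowalski. Under Zara Hassan: Beck Cohen, Amira Ivanov, Kaia Abara, Ximena Taylor, Gideon Volkov, Pavel Nguyen (6). Under Gus Kowalski: Yuki Ferrari, Mateo Evans (2). So Bram Singh's organization is 2 direct reports plus everyone under them: 7 + 3 = 10.

10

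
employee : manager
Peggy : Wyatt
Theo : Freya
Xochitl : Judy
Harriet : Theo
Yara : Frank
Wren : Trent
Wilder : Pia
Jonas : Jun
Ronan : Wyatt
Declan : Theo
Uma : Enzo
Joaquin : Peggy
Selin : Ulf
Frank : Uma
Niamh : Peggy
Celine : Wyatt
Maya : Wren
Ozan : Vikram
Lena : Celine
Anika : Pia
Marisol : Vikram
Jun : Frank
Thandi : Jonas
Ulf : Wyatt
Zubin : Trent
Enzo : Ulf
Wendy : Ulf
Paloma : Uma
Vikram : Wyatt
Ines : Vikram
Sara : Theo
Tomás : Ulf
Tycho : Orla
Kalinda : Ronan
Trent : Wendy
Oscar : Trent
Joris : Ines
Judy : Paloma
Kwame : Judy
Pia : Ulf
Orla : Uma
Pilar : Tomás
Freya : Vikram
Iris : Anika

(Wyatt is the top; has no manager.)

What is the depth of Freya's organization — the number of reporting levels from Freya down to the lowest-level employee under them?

2

The longest chain under Freya runs Freya → Theo → Harriet, which is 2 levels below Freya.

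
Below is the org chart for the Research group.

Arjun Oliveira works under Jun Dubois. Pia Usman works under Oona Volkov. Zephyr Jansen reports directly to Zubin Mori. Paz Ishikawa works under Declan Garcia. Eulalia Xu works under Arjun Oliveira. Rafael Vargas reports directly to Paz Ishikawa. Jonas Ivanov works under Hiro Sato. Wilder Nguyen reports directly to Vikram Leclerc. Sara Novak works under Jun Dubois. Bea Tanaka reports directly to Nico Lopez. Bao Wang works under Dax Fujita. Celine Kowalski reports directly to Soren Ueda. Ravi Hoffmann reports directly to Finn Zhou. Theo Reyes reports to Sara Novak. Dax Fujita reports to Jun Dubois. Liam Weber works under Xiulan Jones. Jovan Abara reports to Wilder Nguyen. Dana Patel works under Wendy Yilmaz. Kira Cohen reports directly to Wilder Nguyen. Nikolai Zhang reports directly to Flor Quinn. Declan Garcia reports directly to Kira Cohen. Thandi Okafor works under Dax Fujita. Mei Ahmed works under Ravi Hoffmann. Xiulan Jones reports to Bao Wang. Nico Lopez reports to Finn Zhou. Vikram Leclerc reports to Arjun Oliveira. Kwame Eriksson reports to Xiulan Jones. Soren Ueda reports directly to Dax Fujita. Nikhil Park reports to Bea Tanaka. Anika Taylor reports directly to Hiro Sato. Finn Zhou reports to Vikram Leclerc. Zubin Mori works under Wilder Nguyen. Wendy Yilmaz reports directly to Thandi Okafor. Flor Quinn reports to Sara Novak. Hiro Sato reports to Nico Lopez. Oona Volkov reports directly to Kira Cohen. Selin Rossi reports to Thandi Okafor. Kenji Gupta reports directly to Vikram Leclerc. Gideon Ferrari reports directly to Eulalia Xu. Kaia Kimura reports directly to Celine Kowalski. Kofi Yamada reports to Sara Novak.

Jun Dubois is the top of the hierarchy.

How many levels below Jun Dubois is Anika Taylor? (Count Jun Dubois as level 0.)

6

Chain from Anika Taylor up to Jun Dubois: Anika Taylor → Hiro Sato → Nico Lopez → Finn Zhou → Vikram Leclerc → Arjun Oliveira → Jun Dubois. That is 6 steps up, so Anika Taylor is 6 levels below Jun Dubois.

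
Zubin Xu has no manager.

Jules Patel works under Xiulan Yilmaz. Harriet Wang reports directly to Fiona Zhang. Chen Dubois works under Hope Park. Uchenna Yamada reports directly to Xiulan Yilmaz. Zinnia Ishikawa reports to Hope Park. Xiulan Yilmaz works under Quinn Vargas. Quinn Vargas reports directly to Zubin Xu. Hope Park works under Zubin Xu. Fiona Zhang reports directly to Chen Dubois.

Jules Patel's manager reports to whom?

Jules Patel reports to Xiulan Yilmaz, and Xiulan Yilmaz reports to Quinn Vargas. So Jules Patel's skip-level manager is Quinn Vargas.

Quinn Vargas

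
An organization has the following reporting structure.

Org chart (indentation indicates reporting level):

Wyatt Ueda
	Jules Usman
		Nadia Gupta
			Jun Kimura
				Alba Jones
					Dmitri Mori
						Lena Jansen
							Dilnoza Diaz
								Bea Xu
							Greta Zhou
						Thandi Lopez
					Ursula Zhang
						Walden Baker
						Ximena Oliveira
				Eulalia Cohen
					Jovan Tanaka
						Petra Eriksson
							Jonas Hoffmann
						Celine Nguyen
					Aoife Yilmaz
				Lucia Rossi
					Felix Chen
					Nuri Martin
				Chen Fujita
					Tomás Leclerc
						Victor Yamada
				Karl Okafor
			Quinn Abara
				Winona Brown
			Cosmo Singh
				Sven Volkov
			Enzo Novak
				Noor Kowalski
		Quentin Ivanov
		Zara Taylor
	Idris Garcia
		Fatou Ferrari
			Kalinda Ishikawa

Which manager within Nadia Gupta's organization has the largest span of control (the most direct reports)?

Jun Kimura

Direct-report counts within Nadia Gupta's organization: Nadia Gupta has 4; Enzo Novak has 1; Cosmo Singh has 1; Quinn Abara has 1; Jun Kimura has 5; Chen Fujita has 1; Tomás Leclerc has 1; Lucia Rossi has 2; Eulalia Cohen has 2; Jovan Tanaka has 2; Petra Eriksson has 1; Alba Jones has 2; Ursula Zhang has 2; Dmitri Mori has 2; Lena Jansen has 2; Dilnoza Diaz has 1. The largest is 5, held by Jun Kimura.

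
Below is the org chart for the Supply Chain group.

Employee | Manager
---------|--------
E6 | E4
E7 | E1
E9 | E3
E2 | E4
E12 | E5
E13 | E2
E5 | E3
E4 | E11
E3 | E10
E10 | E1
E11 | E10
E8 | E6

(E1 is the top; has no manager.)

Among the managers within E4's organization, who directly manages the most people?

E4

Direct-report counts within E4's organization: E4 has 2; E6 has 1; E2 has 1. The largest is 2, held by E4.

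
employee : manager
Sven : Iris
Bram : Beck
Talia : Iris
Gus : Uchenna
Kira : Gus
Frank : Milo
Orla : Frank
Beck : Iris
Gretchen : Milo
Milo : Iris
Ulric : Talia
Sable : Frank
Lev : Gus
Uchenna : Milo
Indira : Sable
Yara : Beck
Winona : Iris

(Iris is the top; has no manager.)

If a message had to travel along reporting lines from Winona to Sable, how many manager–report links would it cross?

4

Winona is 1 level below Iris, and Sable is 3 levels below Iris (their lowest common manager). The shortest path runs up from Winona to Iris and back down to Sable: 1 + 3 = 4 links.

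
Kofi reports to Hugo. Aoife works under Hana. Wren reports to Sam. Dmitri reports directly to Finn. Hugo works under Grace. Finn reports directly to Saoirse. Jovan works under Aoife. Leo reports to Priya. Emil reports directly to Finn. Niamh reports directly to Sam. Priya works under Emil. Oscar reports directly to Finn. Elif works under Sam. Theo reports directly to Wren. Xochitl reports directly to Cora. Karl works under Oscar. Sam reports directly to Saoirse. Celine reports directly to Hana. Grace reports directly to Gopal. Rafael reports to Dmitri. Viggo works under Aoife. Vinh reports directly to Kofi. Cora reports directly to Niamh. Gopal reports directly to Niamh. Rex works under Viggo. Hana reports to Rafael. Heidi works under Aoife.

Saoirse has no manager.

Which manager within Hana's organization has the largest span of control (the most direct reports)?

Direct-report counts within Hana's organization: Hana has 2; Aoife has 3; Viggo has 1. The largest is 3, held by Aoife.

Aoife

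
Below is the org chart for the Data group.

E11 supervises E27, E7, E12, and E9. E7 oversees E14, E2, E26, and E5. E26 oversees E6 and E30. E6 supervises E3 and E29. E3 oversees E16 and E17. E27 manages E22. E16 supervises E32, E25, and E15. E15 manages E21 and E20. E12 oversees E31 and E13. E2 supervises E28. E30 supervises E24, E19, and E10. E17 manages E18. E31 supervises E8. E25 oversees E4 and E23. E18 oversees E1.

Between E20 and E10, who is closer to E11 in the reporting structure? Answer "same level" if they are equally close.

E20 is 7 levels below E11; E10 is 4. E10 is higher.

E10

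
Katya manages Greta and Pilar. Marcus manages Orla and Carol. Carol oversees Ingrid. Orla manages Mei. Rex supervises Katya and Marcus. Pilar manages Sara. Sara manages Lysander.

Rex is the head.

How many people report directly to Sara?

1

Sara directly manages Lysander. That is 1 direct report.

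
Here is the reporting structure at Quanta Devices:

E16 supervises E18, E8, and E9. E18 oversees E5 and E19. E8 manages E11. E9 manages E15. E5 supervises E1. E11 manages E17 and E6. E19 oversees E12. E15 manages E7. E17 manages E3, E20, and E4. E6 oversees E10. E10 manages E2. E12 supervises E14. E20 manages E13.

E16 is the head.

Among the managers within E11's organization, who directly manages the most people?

E17

Direct-report counts within E11's organization: E11 has 2; E6 has 1; E10 has 1; E17 has 3; E20 has 1. The largest is 3, held by E17.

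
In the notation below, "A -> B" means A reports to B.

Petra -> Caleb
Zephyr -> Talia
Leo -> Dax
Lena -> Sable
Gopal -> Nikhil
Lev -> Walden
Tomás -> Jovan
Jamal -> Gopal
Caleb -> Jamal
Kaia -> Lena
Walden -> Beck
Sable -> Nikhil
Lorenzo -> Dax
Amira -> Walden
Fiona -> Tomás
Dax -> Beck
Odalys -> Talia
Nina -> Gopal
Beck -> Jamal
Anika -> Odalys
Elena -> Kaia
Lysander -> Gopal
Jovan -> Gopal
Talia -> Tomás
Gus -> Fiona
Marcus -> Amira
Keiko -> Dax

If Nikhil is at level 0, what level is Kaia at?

Chain from Kaia up to Nikhil: Kaia → Lena → Sable → Nikhil. That is 3 steps up, so Kaia is 3 levels below Nikhil.

3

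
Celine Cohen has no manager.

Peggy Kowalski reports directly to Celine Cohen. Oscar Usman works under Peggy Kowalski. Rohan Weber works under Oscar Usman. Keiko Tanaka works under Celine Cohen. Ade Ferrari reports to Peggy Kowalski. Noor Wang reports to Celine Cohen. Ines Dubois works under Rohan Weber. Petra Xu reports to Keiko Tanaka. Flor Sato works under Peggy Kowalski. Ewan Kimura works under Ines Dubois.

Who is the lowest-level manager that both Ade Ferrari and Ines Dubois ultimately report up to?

Ade Ferrari's chain of managers is Peggy Kowalski, Celine Cohen. Ines Dubois's chain of managers is Rohan Weber, Oscar Usman, Peggy Kowalski, Celine Cohen. The first manager that appears in both chains is Peggy Kowalski.

Peggy Kowalski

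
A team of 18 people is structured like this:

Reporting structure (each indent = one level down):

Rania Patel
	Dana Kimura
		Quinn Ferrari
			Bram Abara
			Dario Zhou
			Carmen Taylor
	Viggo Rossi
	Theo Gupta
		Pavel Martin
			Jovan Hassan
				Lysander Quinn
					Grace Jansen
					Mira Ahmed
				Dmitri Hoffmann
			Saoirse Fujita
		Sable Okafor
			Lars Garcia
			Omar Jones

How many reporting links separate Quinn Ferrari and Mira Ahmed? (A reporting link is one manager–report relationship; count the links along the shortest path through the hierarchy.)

Quinn Ferrari is 2 levels below Rania Patel, and Mira Ahmed is 5 levels below Rania Patel (their lowest common manager). The shortest path runs up from Quinn Ferrari to Rania Patel and back down to Mira Ahmed: 2 + 5 = 7 links.

7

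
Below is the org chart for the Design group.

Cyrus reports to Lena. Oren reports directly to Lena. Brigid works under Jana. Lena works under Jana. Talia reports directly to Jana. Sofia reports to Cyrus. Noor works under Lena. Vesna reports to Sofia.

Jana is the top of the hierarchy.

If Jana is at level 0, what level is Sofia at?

Chain from Sofia up to Jana: Sofia → Cyrus → Lena → Jana. That is 3 steps up, so Sofia is 3 levels below Jana.

3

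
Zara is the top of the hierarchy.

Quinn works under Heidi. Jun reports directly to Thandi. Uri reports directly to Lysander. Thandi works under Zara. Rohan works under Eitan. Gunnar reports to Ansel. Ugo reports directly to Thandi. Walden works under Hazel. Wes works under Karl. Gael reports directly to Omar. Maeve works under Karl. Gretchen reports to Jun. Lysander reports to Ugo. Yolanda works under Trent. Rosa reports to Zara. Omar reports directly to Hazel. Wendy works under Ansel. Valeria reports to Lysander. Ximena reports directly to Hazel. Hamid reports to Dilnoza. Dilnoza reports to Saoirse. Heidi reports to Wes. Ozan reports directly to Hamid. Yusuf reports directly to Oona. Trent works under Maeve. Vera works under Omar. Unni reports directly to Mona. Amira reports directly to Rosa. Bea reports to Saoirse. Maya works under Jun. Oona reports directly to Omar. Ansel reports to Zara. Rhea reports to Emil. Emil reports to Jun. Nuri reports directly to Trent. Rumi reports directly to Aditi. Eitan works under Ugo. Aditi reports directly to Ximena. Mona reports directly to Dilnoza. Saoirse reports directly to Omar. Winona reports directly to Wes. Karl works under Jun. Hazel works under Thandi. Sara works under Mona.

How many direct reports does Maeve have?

1

Maeve directly manages Trent. That is 1 direct report.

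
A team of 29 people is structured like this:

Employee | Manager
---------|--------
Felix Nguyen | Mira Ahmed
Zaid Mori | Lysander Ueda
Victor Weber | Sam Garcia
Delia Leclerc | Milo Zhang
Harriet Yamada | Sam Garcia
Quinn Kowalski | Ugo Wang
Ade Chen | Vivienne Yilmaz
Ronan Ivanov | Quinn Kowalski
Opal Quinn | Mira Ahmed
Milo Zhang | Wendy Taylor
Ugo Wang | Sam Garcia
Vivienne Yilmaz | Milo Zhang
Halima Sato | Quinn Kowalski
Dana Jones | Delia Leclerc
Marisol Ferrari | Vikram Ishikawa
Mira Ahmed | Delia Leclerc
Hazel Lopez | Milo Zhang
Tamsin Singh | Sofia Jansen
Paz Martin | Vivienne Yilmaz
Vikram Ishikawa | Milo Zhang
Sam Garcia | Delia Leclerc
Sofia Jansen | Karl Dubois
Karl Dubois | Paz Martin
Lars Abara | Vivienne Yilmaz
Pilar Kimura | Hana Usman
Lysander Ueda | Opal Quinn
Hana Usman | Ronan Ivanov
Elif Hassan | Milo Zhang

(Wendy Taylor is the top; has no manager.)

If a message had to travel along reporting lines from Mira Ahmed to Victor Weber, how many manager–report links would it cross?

3

Mira Ahmed is 1 level below Delia Leclerc, and Victor Weber is 2 levels below Delia Leclerc (their lowest common manager). The shortest path runs up from Mira Ahmed to Delia Leclerc and back down to Victor Weber: 1 + 2 = 3 links.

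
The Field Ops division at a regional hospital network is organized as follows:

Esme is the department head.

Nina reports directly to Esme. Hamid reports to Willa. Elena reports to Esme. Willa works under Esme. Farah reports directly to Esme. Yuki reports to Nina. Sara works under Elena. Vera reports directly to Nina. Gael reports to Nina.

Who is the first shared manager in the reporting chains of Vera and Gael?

Vera's chain of managers is Nina, Esme. Gael's chain of managers is Nina, Esme. The first manager that appears in both chains is Nina.

Nina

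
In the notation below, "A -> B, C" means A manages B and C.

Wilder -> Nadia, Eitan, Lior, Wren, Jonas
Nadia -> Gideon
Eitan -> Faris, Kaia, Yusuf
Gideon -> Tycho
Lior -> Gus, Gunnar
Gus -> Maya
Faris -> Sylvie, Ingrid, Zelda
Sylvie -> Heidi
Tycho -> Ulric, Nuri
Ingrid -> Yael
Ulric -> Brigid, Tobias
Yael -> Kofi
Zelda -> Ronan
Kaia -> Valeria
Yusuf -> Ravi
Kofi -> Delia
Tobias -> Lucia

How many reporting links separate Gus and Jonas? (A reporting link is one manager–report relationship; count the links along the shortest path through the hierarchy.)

Gus is 2 levels below Wilder, and Jonas is 1 level below Wilder (their lowest common manager). The shortest path runs up from Gus to Wilder and back down to Jonas: 2 + 1 = 3 links.

3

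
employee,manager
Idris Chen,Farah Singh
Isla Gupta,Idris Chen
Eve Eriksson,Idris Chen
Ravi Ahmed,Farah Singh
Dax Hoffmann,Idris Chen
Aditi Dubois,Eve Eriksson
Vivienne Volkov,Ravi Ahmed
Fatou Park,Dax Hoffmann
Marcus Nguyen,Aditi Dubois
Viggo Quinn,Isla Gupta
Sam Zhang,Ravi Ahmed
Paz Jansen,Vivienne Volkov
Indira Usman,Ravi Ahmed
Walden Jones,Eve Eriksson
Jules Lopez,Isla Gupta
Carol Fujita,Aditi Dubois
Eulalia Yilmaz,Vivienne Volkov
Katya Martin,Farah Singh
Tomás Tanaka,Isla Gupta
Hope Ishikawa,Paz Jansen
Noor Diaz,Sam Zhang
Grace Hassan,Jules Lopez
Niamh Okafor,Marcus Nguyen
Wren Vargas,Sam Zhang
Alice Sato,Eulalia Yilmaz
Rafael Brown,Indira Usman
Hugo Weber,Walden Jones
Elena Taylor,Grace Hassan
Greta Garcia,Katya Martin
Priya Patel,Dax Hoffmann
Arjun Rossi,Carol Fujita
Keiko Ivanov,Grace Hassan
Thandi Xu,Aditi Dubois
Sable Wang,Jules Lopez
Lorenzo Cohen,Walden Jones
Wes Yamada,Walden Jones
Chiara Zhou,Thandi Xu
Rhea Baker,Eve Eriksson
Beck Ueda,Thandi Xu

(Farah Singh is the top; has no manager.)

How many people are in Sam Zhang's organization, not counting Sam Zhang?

2

Sam Zhang directly manages Noor Diaz, Wren Vargas. Noor Diaz has no reports. Wren Vargas has no reports. So Sam Zhang's organization is 2 direct reports plus everyone under them: 1 + 1 = 2.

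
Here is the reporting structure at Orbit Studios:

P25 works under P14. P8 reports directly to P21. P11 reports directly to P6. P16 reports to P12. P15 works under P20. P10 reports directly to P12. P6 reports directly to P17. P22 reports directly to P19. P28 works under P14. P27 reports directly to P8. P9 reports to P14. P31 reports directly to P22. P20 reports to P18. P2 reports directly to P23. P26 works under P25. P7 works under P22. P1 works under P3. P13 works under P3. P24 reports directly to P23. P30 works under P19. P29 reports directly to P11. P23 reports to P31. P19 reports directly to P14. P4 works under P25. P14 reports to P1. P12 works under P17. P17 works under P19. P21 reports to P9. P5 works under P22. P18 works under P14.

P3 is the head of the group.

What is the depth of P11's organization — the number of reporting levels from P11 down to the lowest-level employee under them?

The longest chain under P11 runs P11 → P29, which is 1 level below P11.

1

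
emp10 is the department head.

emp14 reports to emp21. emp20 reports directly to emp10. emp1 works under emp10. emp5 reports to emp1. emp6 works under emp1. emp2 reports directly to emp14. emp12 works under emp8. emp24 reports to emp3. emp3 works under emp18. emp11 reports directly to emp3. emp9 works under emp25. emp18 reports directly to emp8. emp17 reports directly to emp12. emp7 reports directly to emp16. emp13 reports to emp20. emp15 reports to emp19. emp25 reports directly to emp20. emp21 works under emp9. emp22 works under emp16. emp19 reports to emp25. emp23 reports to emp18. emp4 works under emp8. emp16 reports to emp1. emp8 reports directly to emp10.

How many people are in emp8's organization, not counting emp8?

emp8 directly manages emp18, emp4, emp12. Under emp18: emp23, emp3, emp24, emp11 (4). emp4 has no reports. Under emp12: emp17 (1). So emp8's organization is 3 direct reports plus everyone under them: 5 + 1 + 2 = 8.

8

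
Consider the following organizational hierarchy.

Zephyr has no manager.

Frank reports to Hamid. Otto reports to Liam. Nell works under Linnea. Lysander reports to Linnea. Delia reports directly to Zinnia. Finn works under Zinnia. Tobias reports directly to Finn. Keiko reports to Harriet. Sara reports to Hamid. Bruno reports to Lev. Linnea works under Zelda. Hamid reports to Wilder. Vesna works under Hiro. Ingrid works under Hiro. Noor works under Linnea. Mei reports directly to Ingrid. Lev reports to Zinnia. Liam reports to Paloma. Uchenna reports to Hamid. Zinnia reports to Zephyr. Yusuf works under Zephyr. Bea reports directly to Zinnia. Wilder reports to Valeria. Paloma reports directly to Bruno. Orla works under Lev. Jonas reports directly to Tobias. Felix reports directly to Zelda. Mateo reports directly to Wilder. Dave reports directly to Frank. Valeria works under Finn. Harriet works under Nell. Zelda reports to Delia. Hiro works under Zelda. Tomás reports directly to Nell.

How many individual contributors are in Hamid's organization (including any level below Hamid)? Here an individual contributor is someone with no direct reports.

3

The people in Hamid's organization with no one reporting to them are Uchenna, Dave, Sara. That is 3.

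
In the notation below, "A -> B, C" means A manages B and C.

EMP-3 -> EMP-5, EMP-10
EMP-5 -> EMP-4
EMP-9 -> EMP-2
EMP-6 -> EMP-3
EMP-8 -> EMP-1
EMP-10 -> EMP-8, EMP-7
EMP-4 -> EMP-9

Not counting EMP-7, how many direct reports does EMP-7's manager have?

EMP-7 reports to EMP-10. EMP-10's other direct reports are EMP-8 — 1 peer.

1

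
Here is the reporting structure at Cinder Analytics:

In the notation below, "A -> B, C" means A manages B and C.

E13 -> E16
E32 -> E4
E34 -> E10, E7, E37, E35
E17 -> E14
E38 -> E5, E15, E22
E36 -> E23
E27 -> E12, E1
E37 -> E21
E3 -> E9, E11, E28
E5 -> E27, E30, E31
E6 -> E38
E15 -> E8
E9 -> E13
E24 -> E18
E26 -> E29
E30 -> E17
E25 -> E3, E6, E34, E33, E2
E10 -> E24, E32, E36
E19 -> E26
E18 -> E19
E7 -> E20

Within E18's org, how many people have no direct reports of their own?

1

The only person in E18's organization with no one reporting to them is E29. That is 1.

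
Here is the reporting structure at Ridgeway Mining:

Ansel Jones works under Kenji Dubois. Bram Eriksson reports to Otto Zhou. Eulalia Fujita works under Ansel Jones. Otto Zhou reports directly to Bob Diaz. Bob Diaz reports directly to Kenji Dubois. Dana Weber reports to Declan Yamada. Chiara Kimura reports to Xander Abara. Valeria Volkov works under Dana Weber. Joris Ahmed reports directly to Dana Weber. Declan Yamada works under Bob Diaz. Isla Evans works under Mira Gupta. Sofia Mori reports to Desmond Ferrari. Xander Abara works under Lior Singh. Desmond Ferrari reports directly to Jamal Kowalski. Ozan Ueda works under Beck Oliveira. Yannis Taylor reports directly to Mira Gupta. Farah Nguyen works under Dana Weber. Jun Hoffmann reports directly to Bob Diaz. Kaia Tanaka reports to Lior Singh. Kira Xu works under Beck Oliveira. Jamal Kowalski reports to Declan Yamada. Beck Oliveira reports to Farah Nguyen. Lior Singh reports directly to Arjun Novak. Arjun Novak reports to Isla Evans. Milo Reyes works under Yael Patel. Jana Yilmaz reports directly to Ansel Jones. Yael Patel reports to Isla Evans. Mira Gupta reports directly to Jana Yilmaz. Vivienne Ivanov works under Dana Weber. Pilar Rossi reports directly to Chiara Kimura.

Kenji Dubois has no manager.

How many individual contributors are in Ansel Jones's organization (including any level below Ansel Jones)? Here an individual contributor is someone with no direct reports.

5

The people in Ansel Jones's organization with no one reporting to them are Eulalia Fujita, Yannis Taylor, Milo Reyes, Kaia Tanaka, Pilar Rossi. That is 5.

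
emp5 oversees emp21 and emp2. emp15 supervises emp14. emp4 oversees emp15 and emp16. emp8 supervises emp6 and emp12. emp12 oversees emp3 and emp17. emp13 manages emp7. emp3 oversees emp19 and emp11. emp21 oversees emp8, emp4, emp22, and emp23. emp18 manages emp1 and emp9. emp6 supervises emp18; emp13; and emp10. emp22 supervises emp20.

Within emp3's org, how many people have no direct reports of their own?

The people in emp3's organization with no one reporting to them are emp11, emp19. That is 2.

2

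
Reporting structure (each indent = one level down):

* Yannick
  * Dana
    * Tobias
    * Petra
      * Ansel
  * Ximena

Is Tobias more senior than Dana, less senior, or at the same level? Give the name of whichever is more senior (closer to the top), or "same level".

Dana

Tobias is 2 levels below Yannick; Dana is 1. Dana is higher.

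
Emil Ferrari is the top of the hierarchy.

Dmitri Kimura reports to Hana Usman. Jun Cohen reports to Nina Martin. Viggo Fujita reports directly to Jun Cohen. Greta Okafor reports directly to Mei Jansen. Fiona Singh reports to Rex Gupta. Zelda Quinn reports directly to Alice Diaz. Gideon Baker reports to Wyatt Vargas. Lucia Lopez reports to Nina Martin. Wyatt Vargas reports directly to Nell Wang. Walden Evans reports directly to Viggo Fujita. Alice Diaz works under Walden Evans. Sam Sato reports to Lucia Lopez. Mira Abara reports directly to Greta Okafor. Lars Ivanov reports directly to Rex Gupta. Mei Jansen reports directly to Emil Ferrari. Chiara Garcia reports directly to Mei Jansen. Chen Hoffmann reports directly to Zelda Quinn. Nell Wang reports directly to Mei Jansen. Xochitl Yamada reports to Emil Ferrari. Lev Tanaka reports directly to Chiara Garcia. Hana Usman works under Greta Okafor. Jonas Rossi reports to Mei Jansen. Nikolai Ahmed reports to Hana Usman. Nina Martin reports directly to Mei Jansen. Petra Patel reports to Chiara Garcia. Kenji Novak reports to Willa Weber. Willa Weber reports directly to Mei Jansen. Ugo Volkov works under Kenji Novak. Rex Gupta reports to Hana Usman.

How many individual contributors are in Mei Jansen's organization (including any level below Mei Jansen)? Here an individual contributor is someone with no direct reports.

12

The people in Mei Jansen's organization with no one reporting to them are Jonas Rossi, Gideon Baker, Lev Tanaka, Petra Patel, Sam Sato, Chen Hoffmann, Ugo Volkov, Mira Abara, Dmitri Kimura, Nikolai Ahmed, Lars Ivanov, Fiona Singh. That is 12.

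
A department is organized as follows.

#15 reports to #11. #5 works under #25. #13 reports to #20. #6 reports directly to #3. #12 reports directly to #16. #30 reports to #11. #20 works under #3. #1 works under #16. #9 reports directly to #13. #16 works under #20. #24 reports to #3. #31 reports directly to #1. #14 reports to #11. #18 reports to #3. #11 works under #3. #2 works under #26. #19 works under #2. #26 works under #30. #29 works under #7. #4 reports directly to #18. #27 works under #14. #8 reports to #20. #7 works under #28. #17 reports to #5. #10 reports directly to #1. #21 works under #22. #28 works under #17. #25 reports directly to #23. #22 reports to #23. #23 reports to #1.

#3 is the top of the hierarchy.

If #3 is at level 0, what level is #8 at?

2

Chain from #8 up to #3: #8 → #20 → #3. That is 2 steps up, so #8 is 2 levels below #3.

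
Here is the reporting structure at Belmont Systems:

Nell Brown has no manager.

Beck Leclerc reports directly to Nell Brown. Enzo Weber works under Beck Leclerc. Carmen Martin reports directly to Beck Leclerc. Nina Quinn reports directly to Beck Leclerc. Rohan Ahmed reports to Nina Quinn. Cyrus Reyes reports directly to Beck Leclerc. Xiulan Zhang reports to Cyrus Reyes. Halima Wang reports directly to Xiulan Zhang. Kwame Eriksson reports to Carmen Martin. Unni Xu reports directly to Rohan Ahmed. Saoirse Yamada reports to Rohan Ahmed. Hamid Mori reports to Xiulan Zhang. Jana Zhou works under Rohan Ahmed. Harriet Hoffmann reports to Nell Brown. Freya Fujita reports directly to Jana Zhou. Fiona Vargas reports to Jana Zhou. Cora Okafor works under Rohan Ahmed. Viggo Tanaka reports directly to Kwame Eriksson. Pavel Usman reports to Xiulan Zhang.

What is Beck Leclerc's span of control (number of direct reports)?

4

Beck Leclerc directly manages Enzo Weber, Carmen Martin, Nina Quinn, Cyrus Reyes. That is 4 direct reports.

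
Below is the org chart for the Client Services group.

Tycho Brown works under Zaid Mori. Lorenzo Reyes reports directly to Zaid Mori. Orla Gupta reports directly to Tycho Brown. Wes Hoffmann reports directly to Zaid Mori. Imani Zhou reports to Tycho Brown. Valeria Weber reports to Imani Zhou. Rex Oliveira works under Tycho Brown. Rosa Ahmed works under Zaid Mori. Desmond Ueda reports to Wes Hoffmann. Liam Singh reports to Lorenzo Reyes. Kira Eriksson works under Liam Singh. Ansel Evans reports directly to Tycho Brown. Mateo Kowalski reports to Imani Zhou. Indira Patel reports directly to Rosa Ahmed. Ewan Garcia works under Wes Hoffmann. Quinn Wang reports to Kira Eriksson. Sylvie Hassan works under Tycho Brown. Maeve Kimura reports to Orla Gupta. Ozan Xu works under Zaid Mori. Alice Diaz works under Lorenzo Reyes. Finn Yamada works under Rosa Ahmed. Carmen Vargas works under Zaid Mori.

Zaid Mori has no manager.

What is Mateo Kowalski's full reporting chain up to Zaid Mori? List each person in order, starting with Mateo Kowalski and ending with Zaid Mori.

Mateo Kowalski reports to Imani Zhou. Imani Zhou reports to Tycho Brown. Tycho Brown reports to Zaid Mori. Zaid Mori is at the top.

Mateo Kowalski -> Imani Zhou -> Tycho Brown -> Zaid Mori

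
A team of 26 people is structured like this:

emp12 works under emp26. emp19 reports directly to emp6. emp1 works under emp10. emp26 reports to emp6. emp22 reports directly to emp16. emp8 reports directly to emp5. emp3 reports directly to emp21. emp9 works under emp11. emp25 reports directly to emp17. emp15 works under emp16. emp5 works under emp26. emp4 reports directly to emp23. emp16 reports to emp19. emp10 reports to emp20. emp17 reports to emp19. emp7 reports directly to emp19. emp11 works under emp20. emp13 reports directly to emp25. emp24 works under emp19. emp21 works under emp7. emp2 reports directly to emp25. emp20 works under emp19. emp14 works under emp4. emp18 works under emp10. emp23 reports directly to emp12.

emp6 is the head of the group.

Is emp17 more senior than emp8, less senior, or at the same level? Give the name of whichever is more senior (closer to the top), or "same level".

emp17 is 2 levels below emp6; emp8 is 3. emp17 is higher.

emp17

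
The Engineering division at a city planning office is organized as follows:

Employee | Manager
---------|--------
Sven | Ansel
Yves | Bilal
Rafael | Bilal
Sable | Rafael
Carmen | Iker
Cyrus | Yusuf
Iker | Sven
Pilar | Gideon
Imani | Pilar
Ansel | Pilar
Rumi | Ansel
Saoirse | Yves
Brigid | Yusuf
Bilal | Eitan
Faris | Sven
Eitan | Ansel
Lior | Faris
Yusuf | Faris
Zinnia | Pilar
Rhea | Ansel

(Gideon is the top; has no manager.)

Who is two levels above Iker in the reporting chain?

Iker reports to Sven, and Sven reports to Ansel. So Iker's skip-level manager is Ansel.

Ansel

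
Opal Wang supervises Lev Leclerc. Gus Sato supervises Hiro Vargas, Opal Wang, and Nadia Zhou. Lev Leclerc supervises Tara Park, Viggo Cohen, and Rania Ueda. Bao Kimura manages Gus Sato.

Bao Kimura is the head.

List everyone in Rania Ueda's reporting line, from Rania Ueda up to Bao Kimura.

Rania Ueda reports to Lev Leclerc. Lev Leclerc reports to Opal Wang. Opal Wang reports to Gus Sato. Gus Sato reports to Bao Kimura. Bao Kimura is at the top.

Rania Ueda -> Lev Leclerc -> Opal Wang -> Gus Sato -> Bao Kimura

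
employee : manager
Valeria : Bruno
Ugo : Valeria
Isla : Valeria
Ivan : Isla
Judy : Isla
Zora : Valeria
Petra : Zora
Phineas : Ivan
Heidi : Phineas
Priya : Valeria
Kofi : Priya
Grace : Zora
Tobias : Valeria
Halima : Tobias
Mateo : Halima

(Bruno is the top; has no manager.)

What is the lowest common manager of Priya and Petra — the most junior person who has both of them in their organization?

Priya's chain of managers is Valeria, Bruno. Petra's chain of managers is Zora, Valeria, Bruno. The first manager that appears in both chains is Valeria.

Valeria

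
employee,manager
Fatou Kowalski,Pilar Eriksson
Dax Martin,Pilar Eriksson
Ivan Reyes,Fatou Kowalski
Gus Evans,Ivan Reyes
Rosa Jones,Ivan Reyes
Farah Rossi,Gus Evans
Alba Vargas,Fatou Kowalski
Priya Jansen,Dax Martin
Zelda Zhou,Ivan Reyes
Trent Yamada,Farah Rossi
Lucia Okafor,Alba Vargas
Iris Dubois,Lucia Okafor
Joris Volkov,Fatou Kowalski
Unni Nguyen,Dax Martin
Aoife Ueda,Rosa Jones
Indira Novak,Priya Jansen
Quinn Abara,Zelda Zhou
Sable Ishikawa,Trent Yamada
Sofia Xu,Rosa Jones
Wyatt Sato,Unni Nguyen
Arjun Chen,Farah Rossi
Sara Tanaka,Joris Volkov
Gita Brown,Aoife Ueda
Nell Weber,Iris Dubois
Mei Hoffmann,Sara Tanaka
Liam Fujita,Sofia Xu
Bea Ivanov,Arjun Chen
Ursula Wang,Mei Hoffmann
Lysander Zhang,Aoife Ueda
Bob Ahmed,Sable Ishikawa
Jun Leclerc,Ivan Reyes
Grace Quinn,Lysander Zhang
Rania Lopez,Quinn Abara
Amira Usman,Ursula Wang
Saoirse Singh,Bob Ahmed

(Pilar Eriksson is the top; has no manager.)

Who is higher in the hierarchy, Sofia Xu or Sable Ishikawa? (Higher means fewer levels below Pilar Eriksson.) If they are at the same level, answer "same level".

Sofia Xu

Sofia Xu is 4 levels below Pilar Eriksson; Sable Ishikawa is 6. Sofia Xu is higher.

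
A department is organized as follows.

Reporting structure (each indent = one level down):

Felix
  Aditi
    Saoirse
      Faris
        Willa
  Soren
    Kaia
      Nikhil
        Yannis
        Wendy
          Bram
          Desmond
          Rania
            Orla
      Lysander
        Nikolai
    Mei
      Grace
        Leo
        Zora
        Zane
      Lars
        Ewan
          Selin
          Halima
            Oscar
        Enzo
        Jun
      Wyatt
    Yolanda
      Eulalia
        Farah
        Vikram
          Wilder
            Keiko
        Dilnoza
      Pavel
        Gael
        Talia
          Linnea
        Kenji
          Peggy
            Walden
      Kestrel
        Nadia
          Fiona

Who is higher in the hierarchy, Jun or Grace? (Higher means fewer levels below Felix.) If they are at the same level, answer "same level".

Jun is 4 levels below Felix; Grace is 3. Grace is higher.

Grace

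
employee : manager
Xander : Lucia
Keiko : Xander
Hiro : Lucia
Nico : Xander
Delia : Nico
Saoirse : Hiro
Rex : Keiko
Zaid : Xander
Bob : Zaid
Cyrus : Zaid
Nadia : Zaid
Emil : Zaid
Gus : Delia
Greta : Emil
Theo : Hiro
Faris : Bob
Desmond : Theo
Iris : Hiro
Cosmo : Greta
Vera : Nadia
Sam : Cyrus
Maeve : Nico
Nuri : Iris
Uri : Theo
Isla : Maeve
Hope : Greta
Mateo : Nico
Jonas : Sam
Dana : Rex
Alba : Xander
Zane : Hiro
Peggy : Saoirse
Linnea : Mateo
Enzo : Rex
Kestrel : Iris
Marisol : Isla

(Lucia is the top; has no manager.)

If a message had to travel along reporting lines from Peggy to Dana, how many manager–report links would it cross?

7

Peggy is 3 levels below Lucia, and Dana is 4 levels below Lucia (their lowest common manager). The shortest path runs up from Peggy to Lucia and back down to Dana: 3 + 4 = 7 links.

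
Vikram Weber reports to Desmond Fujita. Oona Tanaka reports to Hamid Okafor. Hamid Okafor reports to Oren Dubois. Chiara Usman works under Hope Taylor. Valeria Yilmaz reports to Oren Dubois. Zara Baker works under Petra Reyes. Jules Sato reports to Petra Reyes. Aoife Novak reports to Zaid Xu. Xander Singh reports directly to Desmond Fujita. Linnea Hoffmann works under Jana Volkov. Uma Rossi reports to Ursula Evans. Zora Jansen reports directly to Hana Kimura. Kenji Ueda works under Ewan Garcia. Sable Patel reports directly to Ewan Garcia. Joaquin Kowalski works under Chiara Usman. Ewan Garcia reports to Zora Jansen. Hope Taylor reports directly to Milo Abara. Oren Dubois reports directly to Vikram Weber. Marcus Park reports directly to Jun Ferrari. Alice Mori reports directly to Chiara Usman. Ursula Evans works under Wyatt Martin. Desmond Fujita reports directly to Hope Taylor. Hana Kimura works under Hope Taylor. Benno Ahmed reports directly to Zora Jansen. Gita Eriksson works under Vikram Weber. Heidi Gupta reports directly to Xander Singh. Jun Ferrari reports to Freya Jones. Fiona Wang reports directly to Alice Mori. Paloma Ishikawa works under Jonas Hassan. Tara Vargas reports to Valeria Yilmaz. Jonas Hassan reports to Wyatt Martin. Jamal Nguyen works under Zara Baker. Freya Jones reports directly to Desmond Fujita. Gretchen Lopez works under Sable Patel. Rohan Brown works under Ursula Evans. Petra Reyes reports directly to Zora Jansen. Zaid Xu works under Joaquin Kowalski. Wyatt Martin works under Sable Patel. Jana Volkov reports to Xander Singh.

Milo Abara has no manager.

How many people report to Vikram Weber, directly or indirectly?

6

Vikram Weber directly manages Oren Dubois, Gita Eriksson. Under Oren Dubois: Hamid Okafor, Oona Tanaka, Valeria Yilmaz, Tara Vargas (4). Gita Eriksson has no reports. So Vikram Weber's organization is 2 direct reports plus everyone under them: 5 + 1 = 6.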